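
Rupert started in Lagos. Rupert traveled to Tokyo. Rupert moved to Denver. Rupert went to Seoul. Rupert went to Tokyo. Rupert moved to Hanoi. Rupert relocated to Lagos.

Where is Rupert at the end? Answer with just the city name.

Tracking Rupert's location:
Start: Rupert is in Lagos.
After move 1: Lagos -> Tokyo. Rupert is in Tokyo.
After move 2: Tokyo -> Denver. Rupert is in Denver.
After move 3: Denver -> Seoul. Rupert is in Seoul.
After move 4: Seoul -> Tokyo. Rupert is in Tokyo.
After move 5: Tokyo -> Hanoi. Rupert is in Hanoi.
After move 6: Hanoi -> Lagos. Rupert is in Lagos.

Answer: Lagos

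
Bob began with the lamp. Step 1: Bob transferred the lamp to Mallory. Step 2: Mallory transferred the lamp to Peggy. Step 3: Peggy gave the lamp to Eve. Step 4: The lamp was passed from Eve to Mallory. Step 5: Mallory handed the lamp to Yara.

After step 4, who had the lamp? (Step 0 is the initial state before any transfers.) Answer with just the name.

Answer: Mallory

Derivation:
Tracking the lamp holder through step 4:
After step 0 (start): Bob
After step 1: Mallory
After step 2: Peggy
After step 3: Eve
After step 4: Mallory

At step 4, the holder is Mallory.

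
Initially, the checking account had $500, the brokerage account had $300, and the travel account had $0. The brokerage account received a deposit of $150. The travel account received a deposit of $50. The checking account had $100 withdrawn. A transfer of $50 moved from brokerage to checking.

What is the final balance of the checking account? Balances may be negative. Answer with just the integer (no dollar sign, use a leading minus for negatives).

Tracking account balances step by step:
Start: checking=500, brokerage=300, travel=0
Event 1 (deposit 150 to brokerage): brokerage: 300 + 150 = 450. Balances: checking=500, brokerage=450, travel=0
Event 2 (deposit 50 to travel): travel: 0 + 50 = 50. Balances: checking=500, brokerage=450, travel=50
Event 3 (withdraw 100 from checking): checking: 500 - 100 = 400. Balances: checking=400, brokerage=450, travel=50
Event 4 (transfer 50 brokerage -> checking): brokerage: 450 - 50 = 400, checking: 400 + 50 = 450. Balances: checking=450, brokerage=400, travel=50

Final balance of checking: 450

Answer: 450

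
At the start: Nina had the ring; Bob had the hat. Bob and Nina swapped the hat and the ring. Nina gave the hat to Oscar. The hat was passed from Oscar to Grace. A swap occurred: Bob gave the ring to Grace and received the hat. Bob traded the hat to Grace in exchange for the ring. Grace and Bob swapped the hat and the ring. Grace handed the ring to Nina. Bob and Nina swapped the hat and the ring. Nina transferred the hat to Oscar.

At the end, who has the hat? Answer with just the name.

Answer: Oscar

Derivation:
Tracking all object holders:
Start: ring:Nina, hat:Bob
Event 1 (swap hat<->ring: now hat:Nina, ring:Bob). State: ring:Bob, hat:Nina
Event 2 (give hat: Nina -> Oscar). State: ring:Bob, hat:Oscar
Event 3 (give hat: Oscar -> Grace). State: ring:Bob, hat:Grace
Event 4 (swap ring<->hat: now ring:Grace, hat:Bob). State: ring:Grace, hat:Bob
Event 5 (swap hat<->ring: now hat:Grace, ring:Bob). State: ring:Bob, hat:Grace
Event 6 (swap hat<->ring: now hat:Bob, ring:Grace). State: ring:Grace, hat:Bob
Event 7 (give ring: Grace -> Nina). State: ring:Nina, hat:Bob
Event 8 (swap hat<->ring: now hat:Nina, ring:Bob). State: ring:Bob, hat:Nina
Event 9 (give hat: Nina -> Oscar). State: ring:Bob, hat:Oscar

Final state: ring:Bob, hat:Oscar
The hat is held by Oscar.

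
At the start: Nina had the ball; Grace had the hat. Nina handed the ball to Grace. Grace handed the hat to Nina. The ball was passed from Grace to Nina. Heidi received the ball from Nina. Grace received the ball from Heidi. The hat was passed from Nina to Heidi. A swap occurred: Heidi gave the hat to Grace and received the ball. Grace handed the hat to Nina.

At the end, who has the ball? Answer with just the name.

Answer: Heidi

Derivation:
Tracking all object holders:
Start: ball:Nina, hat:Grace
Event 1 (give ball: Nina -> Grace). State: ball:Grace, hat:Grace
Event 2 (give hat: Grace -> Nina). State: ball:Grace, hat:Nina
Event 3 (give ball: Grace -> Nina). State: ball:Nina, hat:Nina
Event 4 (give ball: Nina -> Heidi). State: ball:Heidi, hat:Nina
Event 5 (give ball: Heidi -> Grace). State: ball:Grace, hat:Nina
Event 6 (give hat: Nina -> Heidi). State: ball:Grace, hat:Heidi
Event 7 (swap hat<->ball: now hat:Grace, ball:Heidi). State: ball:Heidi, hat:Grace
Event 8 (give hat: Grace -> Nina). State: ball:Heidi, hat:Nina

Final state: ball:Heidi, hat:Nina
The ball is held by Heidi.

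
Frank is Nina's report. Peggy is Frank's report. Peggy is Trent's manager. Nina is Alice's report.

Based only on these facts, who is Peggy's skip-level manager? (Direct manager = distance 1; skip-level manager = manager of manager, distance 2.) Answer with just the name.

Reconstructing the manager chain from the given facts:
  Alice -> Nina -> Frank -> Peggy -> Trent
(each arrow means 'manager of the next')
Positions in the chain (0 = top):
  position of Alice: 0
  position of Nina: 1
  position of Frank: 2
  position of Peggy: 3
  position of Trent: 4

Peggy is at position 3; the skip-level manager is 2 steps up the chain, i.e. position 1: Nina.

Answer: Nina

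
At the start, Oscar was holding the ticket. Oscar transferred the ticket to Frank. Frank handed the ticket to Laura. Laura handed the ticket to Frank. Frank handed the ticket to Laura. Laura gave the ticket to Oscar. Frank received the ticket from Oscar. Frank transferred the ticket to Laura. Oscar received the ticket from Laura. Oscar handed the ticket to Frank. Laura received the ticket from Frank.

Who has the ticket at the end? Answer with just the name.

Tracking the ticket through each event:
Start: Oscar has the ticket.
After event 1: Frank has the ticket.
After event 2: Laura has the ticket.
After event 3: Frank has the ticket.
After event 4: Laura has the ticket.
After event 5: Oscar has the ticket.
After event 6: Frank has the ticket.
After event 7: Laura has the ticket.
After event 8: Oscar has the ticket.
After event 9: Frank has the ticket.
After event 10: Laura has the ticket.

Answer: Laura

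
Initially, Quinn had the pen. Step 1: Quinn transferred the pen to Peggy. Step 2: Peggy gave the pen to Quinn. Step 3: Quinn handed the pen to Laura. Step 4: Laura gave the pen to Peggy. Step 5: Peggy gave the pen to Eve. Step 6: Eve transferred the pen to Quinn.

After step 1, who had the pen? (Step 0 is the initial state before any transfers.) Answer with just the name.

Answer: Peggy

Derivation:
Tracking the pen holder through step 1:
After step 0 (start): Quinn
After step 1: Peggy

At step 1, the holder is Peggy.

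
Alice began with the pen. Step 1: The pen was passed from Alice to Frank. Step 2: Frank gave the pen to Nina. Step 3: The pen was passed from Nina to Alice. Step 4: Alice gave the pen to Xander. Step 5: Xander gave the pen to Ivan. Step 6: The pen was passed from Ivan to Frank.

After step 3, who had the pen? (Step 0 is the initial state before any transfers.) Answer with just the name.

Answer: Alice

Derivation:
Tracking the pen holder through step 3:
After step 0 (start): Alice
After step 1: Frank
After step 2: Nina
After step 3: Alice

At step 3, the holder is Alice.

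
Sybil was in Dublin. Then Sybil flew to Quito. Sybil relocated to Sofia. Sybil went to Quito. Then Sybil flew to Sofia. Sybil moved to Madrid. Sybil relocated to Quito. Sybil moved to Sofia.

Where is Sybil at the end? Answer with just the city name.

Answer: Sofia

Derivation:
Tracking Sybil's location:
Start: Sybil is in Dublin.
After move 1: Dublin -> Quito. Sybil is in Quito.
After move 2: Quito -> Sofia. Sybil is in Sofia.
After move 3: Sofia -> Quito. Sybil is in Quito.
After move 4: Quito -> Sofia. Sybil is in Sofia.
After move 5: Sofia -> Madrid. Sybil is in Madrid.
After move 6: Madrid -> Quito. Sybil is in Quito.
After move 7: Quito -> Sofia. Sybil is in Sofia.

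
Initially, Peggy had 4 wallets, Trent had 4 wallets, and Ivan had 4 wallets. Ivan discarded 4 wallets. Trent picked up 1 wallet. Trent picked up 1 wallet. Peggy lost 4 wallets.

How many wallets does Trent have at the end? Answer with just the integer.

Tracking counts step by step:
Start: Peggy=4, Trent=4, Ivan=4
Event 1 (Ivan -4): Ivan: 4 -> 0. State: Peggy=4, Trent=4, Ivan=0
Event 2 (Trent +1): Trent: 4 -> 5. State: Peggy=4, Trent=5, Ivan=0
Event 3 (Trent +1): Trent: 5 -> 6. State: Peggy=4, Trent=6, Ivan=0
Event 4 (Peggy -4): Peggy: 4 -> 0. State: Peggy=0, Trent=6, Ivan=0

Trent's final count: 6

Answer: 6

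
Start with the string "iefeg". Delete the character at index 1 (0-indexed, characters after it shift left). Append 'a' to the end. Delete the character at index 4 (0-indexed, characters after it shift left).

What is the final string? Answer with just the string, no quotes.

Applying each edit step by step:
Start: "iefeg"
Op 1 (delete idx 1 = 'e'): "iefeg" -> "ifeg"
Op 2 (append 'a'): "ifeg" -> "ifega"
Op 3 (delete idx 4 = 'a'): "ifega" -> "ifeg"

Answer: ifeg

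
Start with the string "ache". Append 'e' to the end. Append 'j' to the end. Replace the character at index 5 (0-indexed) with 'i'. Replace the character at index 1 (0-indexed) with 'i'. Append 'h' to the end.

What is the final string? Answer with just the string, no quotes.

Answer: aiheeih

Derivation:
Applying each edit step by step:
Start: "ache"
Op 1 (append 'e'): "ache" -> "achee"
Op 2 (append 'j'): "achee" -> "acheej"
Op 3 (replace idx 5: 'j' -> 'i'): "acheej" -> "acheei"
Op 4 (replace idx 1: 'c' -> 'i'): "acheei" -> "aiheei"
Op 5 (append 'h'): "aiheei" -> "aiheeih"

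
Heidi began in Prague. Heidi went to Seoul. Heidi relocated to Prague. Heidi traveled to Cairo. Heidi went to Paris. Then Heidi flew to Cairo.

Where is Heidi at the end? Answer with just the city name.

Tracking Heidi's location:
Start: Heidi is in Prague.
After move 1: Prague -> Seoul. Heidi is in Seoul.
After move 2: Seoul -> Prague. Heidi is in Prague.
After move 3: Prague -> Cairo. Heidi is in Cairo.
After move 4: Cairo -> Paris. Heidi is in Paris.
After move 5: Paris -> Cairo. Heidi is in Cairo.

Answer: Cairo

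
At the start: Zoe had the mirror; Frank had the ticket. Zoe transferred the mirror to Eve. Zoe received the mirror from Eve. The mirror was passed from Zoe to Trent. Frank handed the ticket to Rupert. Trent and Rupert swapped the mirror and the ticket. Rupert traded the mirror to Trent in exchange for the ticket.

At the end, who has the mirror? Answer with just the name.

Tracking all object holders:
Start: mirror:Zoe, ticket:Frank
Event 1 (give mirror: Zoe -> Eve). State: mirror:Eve, ticket:Frank
Event 2 (give mirror: Eve -> Zoe). State: mirror:Zoe, ticket:Frank
Event 3 (give mirror: Zoe -> Trent). State: mirror:Trent, ticket:Frank
Event 4 (give ticket: Frank -> Rupert). State: mirror:Trent, ticket:Rupert
Event 5 (swap mirror<->ticket: now mirror:Rupert, ticket:Trent). State: mirror:Rupert, ticket:Trent
Event 6 (swap mirror<->ticket: now mirror:Trent, ticket:Rupert). State: mirror:Trent, ticket:Rupert

Final state: mirror:Trent, ticket:Rupert
The mirror is held by Trent.

Answer: Trent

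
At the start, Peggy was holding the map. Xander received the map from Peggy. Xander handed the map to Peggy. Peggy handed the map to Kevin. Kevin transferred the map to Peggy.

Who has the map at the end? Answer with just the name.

Tracking the map through each event:
Start: Peggy has the map.
After event 1: Xander has the map.
After event 2: Peggy has the map.
After event 3: Kevin has the map.
After event 4: Peggy has the map.

Answer: Peggy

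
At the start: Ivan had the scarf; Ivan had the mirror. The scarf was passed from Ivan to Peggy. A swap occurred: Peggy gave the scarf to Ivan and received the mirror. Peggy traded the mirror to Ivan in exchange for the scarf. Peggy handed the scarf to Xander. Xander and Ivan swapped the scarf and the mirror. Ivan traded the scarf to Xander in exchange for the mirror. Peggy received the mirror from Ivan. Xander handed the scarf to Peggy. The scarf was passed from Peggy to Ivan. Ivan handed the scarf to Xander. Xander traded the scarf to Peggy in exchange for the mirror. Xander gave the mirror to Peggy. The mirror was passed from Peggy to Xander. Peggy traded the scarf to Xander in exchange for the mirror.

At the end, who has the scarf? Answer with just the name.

Tracking all object holders:
Start: scarf:Ivan, mirror:Ivan
Event 1 (give scarf: Ivan -> Peggy). State: scarf:Peggy, mirror:Ivan
Event 2 (swap scarf<->mirror: now scarf:Ivan, mirror:Peggy). State: scarf:Ivan, mirror:Peggy
Event 3 (swap mirror<->scarf: now mirror:Ivan, scarf:Peggy). State: scarf:Peggy, mirror:Ivan
Event 4 (give scarf: Peggy -> Xander). State: scarf:Xander, mirror:Ivan
Event 5 (swap scarf<->mirror: now scarf:Ivan, mirror:Xander). State: scarf:Ivan, mirror:Xander
Event 6 (swap scarf<->mirror: now scarf:Xander, mirror:Ivan). State: scarf:Xander, mirror:Ivan
Event 7 (give mirror: Ivan -> Peggy). State: scarf:Xander, mirror:Peggy
Event 8 (give scarf: Xander -> Peggy). State: scarf:Peggy, mirror:Peggy
Event 9 (give scarf: Peggy -> Ivan). State: scarf:Ivan, mirror:Peggy
Event 10 (give scarf: Ivan -> Xander). State: scarf:Xander, mirror:Peggy
Event 11 (swap scarf<->mirror: now scarf:Peggy, mirror:Xander). State: scarf:Peggy, mirror:Xander
Event 12 (give mirror: Xander -> Peggy). State: scarf:Peggy, mirror:Peggy
Event 13 (give mirror: Peggy -> Xander). State: scarf:Peggy, mirror:Xander
Event 14 (swap scarf<->mirror: now scarf:Xander, mirror:Peggy). State: scarf:Xander, mirror:Peggy

Final state: scarf:Xander, mirror:Peggy
The scarf is held by Xander.

Answer: Xander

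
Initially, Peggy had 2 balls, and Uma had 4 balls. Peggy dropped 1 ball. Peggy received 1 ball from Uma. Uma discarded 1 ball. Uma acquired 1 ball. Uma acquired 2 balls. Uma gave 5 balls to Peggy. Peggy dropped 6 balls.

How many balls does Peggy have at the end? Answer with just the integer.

Tracking counts step by step:
Start: Peggy=2, Uma=4
Event 1 (Peggy -1): Peggy: 2 -> 1. State: Peggy=1, Uma=4
Event 2 (Uma -> Peggy, 1): Uma: 4 -> 3, Peggy: 1 -> 2. State: Peggy=2, Uma=3
Event 3 (Uma -1): Uma: 3 -> 2. State: Peggy=2, Uma=2
Event 4 (Uma +1): Uma: 2 -> 3. State: Peggy=2, Uma=3
Event 5 (Uma +2): Uma: 3 -> 5. State: Peggy=2, Uma=5
Event 6 (Uma -> Peggy, 5): Uma: 5 -> 0, Peggy: 2 -> 7. State: Peggy=7, Uma=0
Event 7 (Peggy -6): Peggy: 7 -> 1. State: Peggy=1, Uma=0

Peggy's final count: 1

Answer: 1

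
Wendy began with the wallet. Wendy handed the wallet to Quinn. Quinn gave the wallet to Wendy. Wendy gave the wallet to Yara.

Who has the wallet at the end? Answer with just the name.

Answer: Yara

Derivation:
Tracking the wallet through each event:
Start: Wendy has the wallet.
After event 1: Quinn has the wallet.
After event 2: Wendy has the wallet.
After event 3: Yara has the wallet.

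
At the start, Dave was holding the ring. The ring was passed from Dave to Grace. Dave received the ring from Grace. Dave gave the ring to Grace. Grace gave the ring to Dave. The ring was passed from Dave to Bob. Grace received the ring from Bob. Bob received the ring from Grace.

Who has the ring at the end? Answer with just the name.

Tracking the ring through each event:
Start: Dave has the ring.
After event 1: Grace has the ring.
After event 2: Dave has the ring.
After event 3: Grace has the ring.
After event 4: Dave has the ring.
After event 5: Bob has the ring.
After event 6: Grace has the ring.
After event 7: Bob has the ring.

Answer: Bob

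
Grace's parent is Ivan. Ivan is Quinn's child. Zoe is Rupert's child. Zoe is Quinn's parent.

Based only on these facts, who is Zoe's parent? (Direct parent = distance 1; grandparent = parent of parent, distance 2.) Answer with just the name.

Answer: Rupert

Derivation:
Reconstructing the parent chain from the given facts:
  Rupert -> Zoe -> Quinn -> Ivan -> Grace
(each arrow means 'parent of the next')
Positions in the chain (0 = top):
  position of Rupert: 0
  position of Zoe: 1
  position of Quinn: 2
  position of Ivan: 3
  position of Grace: 4

Zoe is at position 1; the parent is 1 step up the chain, i.e. position 0: Rupert.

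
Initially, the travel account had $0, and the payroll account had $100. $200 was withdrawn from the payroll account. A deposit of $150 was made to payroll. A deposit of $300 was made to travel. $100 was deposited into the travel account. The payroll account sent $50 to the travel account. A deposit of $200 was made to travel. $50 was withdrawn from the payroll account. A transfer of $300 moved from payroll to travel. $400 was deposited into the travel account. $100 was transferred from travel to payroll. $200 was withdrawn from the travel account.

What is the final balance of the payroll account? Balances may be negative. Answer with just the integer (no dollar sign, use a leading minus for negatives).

Answer: -250

Derivation:
Tracking account balances step by step:
Start: travel=0, payroll=100
Event 1 (withdraw 200 from payroll): payroll: 100 - 200 = -100. Balances: travel=0, payroll=-100
Event 2 (deposit 150 to payroll): payroll: -100 + 150 = 50. Balances: travel=0, payroll=50
Event 3 (deposit 300 to travel): travel: 0 + 300 = 300. Balances: travel=300, payroll=50
Event 4 (deposit 100 to travel): travel: 300 + 100 = 400. Balances: travel=400, payroll=50
Event 5 (transfer 50 payroll -> travel): payroll: 50 - 50 = 0, travel: 400 + 50 = 450. Balances: travel=450, payroll=0
Event 6 (deposit 200 to travel): travel: 450 + 200 = 650. Balances: travel=650, payroll=0
Event 7 (withdraw 50 from payroll): payroll: 0 - 50 = -50. Balances: travel=650, payroll=-50
Event 8 (transfer 300 payroll -> travel): payroll: -50 - 300 = -350, travel: 650 + 300 = 950. Balances: travel=950, payroll=-350
Event 9 (deposit 400 to travel): travel: 950 + 400 = 1350. Balances: travel=1350, payroll=-350
Event 10 (transfer 100 travel -> payroll): travel: 1350 - 100 = 1250, payroll: -350 + 100 = -250. Balances: travel=1250, payroll=-250
Event 11 (withdraw 200 from travel): travel: 1250 - 200 = 1050. Balances: travel=1050, payroll=-250

Final balance of payroll: -250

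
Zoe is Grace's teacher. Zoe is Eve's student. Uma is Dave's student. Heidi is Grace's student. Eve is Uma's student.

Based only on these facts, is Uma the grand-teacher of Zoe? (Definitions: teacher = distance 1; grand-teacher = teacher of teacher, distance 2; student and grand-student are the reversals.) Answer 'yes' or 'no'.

Reconstructing the teacher chain from the given facts:
  Dave -> Uma -> Eve -> Zoe -> Grace -> Heidi
(each arrow means 'teacher of the next')
Positions in the chain (0 = top):
  position of Dave: 0
  position of Uma: 1
  position of Eve: 2
  position of Zoe: 3
  position of Grace: 4
  position of Heidi: 5

Uma is at position 1, Zoe is at position 3; signed distance (j - i) = 2.
'grand-teacher' requires j - i = 2. Actual distance is 2, so the relation HOLDS.

Answer: yes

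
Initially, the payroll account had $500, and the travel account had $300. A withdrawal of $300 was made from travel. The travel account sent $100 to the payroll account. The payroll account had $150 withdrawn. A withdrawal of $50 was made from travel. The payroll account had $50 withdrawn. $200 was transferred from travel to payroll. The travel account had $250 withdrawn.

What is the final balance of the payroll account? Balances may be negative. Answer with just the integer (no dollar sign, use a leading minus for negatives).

Tracking account balances step by step:
Start: payroll=500, travel=300
Event 1 (withdraw 300 from travel): travel: 300 - 300 = 0. Balances: payroll=500, travel=0
Event 2 (transfer 100 travel -> payroll): travel: 0 - 100 = -100, payroll: 500 + 100 = 600. Balances: payroll=600, travel=-100
Event 3 (withdraw 150 from payroll): payroll: 600 - 150 = 450. Balances: payroll=450, travel=-100
Event 4 (withdraw 50 from travel): travel: -100 - 50 = -150. Balances: payroll=450, travel=-150
Event 5 (withdraw 50 from payroll): payroll: 450 - 50 = 400. Balances: payroll=400, travel=-150
Event 6 (transfer 200 travel -> payroll): travel: -150 - 200 = -350, payroll: 400 + 200 = 600. Balances: payroll=600, travel=-350
Event 7 (withdraw 250 from travel): travel: -350 - 250 = -600. Balances: payroll=600, travel=-600

Final balance of payroll: 600

Answer: 600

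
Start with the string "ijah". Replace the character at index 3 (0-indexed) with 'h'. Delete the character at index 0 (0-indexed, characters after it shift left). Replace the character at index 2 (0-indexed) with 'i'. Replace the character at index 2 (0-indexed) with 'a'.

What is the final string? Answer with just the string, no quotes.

Answer: jaa

Derivation:
Applying each edit step by step:
Start: "ijah"
Op 1 (replace idx 3: 'h' -> 'h'): "ijah" -> "ijah"
Op 2 (delete idx 0 = 'i'): "ijah" -> "jah"
Op 3 (replace idx 2: 'h' -> 'i'): "jah" -> "jai"
Op 4 (replace idx 2: 'i' -> 'a'): "jai" -> "jaa"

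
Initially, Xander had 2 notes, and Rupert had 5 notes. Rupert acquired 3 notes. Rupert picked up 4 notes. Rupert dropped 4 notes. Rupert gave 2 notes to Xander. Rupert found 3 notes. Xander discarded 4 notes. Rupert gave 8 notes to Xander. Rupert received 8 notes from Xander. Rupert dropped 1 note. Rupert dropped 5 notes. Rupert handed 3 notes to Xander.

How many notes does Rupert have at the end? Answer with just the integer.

Tracking counts step by step:
Start: Xander=2, Rupert=5
Event 1 (Rupert +3): Rupert: 5 -> 8. State: Xander=2, Rupert=8
Event 2 (Rupert +4): Rupert: 8 -> 12. State: Xander=2, Rupert=12
Event 3 (Rupert -4): Rupert: 12 -> 8. State: Xander=2, Rupert=8
Event 4 (Rupert -> Xander, 2): Rupert: 8 -> 6, Xander: 2 -> 4. State: Xander=4, Rupert=6
Event 5 (Rupert +3): Rupert: 6 -> 9. State: Xander=4, Rupert=9
Event 6 (Xander -4): Xander: 4 -> 0. State: Xander=0, Rupert=9
Event 7 (Rupert -> Xander, 8): Rupert: 9 -> 1, Xander: 0 -> 8. State: Xander=8, Rupert=1
Event 8 (Xander -> Rupert, 8): Xander: 8 -> 0, Rupert: 1 -> 9. State: Xander=0, Rupert=9
Event 9 (Rupert -1): Rupert: 9 -> 8. State: Xander=0, Rupert=8
Event 10 (Rupert -5): Rupert: 8 -> 3. State: Xander=0, Rupert=3
Event 11 (Rupert -> Xander, 3): Rupert: 3 -> 0, Xander: 0 -> 3. State: Xander=3, Rupert=0

Rupert's final count: 0

Answer: 0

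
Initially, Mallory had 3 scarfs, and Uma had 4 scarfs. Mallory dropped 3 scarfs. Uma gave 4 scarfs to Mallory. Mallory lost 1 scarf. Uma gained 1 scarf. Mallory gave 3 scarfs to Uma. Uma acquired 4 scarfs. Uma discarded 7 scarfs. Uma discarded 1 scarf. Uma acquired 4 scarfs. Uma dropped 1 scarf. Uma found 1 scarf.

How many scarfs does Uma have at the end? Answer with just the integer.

Answer: 4

Derivation:
Tracking counts step by step:
Start: Mallory=3, Uma=4
Event 1 (Mallory -3): Mallory: 3 -> 0. State: Mallory=0, Uma=4
Event 2 (Uma -> Mallory, 4): Uma: 4 -> 0, Mallory: 0 -> 4. State: Mallory=4, Uma=0
Event 3 (Mallory -1): Mallory: 4 -> 3. State: Mallory=3, Uma=0
Event 4 (Uma +1): Uma: 0 -> 1. State: Mallory=3, Uma=1
Event 5 (Mallory -> Uma, 3): Mallory: 3 -> 0, Uma: 1 -> 4. State: Mallory=0, Uma=4
Event 6 (Uma +4): Uma: 4 -> 8. State: Mallory=0, Uma=8
Event 7 (Uma -7): Uma: 8 -> 1. State: Mallory=0, Uma=1
Event 8 (Uma -1): Uma: 1 -> 0. State: Mallory=0, Uma=0
Event 9 (Uma +4): Uma: 0 -> 4. State: Mallory=0, Uma=4
Event 10 (Uma -1): Uma: 4 -> 3. State: Mallory=0, Uma=3
Event 11 (Uma +1): Uma: 3 -> 4. State: Mallory=0, Uma=4

Uma's final count: 4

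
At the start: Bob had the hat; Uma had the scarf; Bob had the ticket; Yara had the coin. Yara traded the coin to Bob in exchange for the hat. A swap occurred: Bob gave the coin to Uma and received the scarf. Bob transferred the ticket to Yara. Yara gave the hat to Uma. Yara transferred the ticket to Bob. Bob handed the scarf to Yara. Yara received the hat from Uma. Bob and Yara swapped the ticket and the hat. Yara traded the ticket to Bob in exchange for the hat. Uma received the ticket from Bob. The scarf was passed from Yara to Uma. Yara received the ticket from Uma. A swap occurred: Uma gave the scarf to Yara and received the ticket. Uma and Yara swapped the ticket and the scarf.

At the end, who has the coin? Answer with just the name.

Answer: Uma

Derivation:
Tracking all object holders:
Start: hat:Bob, scarf:Uma, ticket:Bob, coin:Yara
Event 1 (swap coin<->hat: now coin:Bob, hat:Yara). State: hat:Yara, scarf:Uma, ticket:Bob, coin:Bob
Event 2 (swap coin<->scarf: now coin:Uma, scarf:Bob). State: hat:Yara, scarf:Bob, ticket:Bob, coin:Uma
Event 3 (give ticket: Bob -> Yara). State: hat:Yara, scarf:Bob, ticket:Yara, coin:Uma
Event 4 (give hat: Yara -> Uma). State: hat:Uma, scarf:Bob, ticket:Yara, coin:Uma
Event 5 (give ticket: Yara -> Bob). State: hat:Uma, scarf:Bob, ticket:Bob, coin:Uma
Event 6 (give scarf: Bob -> Yara). State: hat:Uma, scarf:Yara, ticket:Bob, coin:Uma
Event 7 (give hat: Uma -> Yara). State: hat:Yara, scarf:Yara, ticket:Bob, coin:Uma
Event 8 (swap ticket<->hat: now ticket:Yara, hat:Bob). State: hat:Bob, scarf:Yara, ticket:Yara, coin:Uma
Event 9 (swap ticket<->hat: now ticket:Bob, hat:Yara). State: hat:Yara, scarf:Yara, ticket:Bob, coin:Uma
Event 10 (give ticket: Bob -> Uma). State: hat:Yara, scarf:Yara, ticket:Uma, coin:Uma
Event 11 (give scarf: Yara -> Uma). State: hat:Yara, scarf:Uma, ticket:Uma, coin:Uma
Event 12 (give ticket: Uma -> Yara). State: hat:Yara, scarf:Uma, ticket:Yara, coin:Uma
Event 13 (swap scarf<->ticket: now scarf:Yara, ticket:Uma). State: hat:Yara, scarf:Yara, ticket:Uma, coin:Uma
Event 14 (swap ticket<->scarf: now ticket:Yara, scarf:Uma). State: hat:Yara, scarf:Uma, ticket:Yara, coin:Uma

Final state: hat:Yara, scarf:Uma, ticket:Yara, coin:Uma
The coin is held by Uma.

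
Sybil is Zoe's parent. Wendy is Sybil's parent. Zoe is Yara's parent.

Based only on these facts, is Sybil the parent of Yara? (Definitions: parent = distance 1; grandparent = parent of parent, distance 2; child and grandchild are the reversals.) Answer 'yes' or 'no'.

Reconstructing the parent chain from the given facts:
  Wendy -> Sybil -> Zoe -> Yara
(each arrow means 'parent of the next')
Positions in the chain (0 = top):
  position of Wendy: 0
  position of Sybil: 1
  position of Zoe: 2
  position of Yara: 3

Sybil is at position 1, Yara is at position 3; signed distance (j - i) = 2.
'parent' requires j - i = 1. Actual distance is 2, so the relation does NOT hold.

Answer: no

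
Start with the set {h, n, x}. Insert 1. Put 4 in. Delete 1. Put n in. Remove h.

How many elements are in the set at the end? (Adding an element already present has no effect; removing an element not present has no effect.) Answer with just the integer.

Tracking the set through each operation:
Start: {h, n, x}
Event 1 (add 1): added. Set: {1, h, n, x}
Event 2 (add 4): added. Set: {1, 4, h, n, x}
Event 3 (remove 1): removed. Set: {4, h, n, x}
Event 4 (add n): already present, no change. Set: {4, h, n, x}
Event 5 (remove h): removed. Set: {4, n, x}

Final set: {4, n, x} (size 3)

Answer: 3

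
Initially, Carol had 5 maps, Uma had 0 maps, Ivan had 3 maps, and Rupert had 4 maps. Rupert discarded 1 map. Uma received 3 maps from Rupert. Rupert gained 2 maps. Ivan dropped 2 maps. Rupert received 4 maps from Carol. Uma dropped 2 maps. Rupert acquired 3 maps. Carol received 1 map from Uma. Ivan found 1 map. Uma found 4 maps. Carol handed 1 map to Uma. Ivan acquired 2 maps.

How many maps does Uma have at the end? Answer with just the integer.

Tracking counts step by step:
Start: Carol=5, Uma=0, Ivan=3, Rupert=4
Event 1 (Rupert -1): Rupert: 4 -> 3. State: Carol=5, Uma=0, Ivan=3, Rupert=3
Event 2 (Rupert -> Uma, 3): Rupert: 3 -> 0, Uma: 0 -> 3. State: Carol=5, Uma=3, Ivan=3, Rupert=0
Event 3 (Rupert +2): Rupert: 0 -> 2. State: Carol=5, Uma=3, Ivan=3, Rupert=2
Event 4 (Ivan -2): Ivan: 3 -> 1. State: Carol=5, Uma=3, Ivan=1, Rupert=2
Event 5 (Carol -> Rupert, 4): Carol: 5 -> 1, Rupert: 2 -> 6. State: Carol=1, Uma=3, Ivan=1, Rupert=6
Event 6 (Uma -2): Uma: 3 -> 1. State: Carol=1, Uma=1, Ivan=1, Rupert=6
Event 7 (Rupert +3): Rupert: 6 -> 9. State: Carol=1, Uma=1, Ivan=1, Rupert=9
Event 8 (Uma -> Carol, 1): Uma: 1 -> 0, Carol: 1 -> 2. State: Carol=2, Uma=0, Ivan=1, Rupert=9
Event 9 (Ivan +1): Ivan: 1 -> 2. State: Carol=2, Uma=0, Ivan=2, Rupert=9
Event 10 (Uma +4): Uma: 0 -> 4. State: Carol=2, Uma=4, Ivan=2, Rupert=9
Event 11 (Carol -> Uma, 1): Carol: 2 -> 1, Uma: 4 -> 5. State: Carol=1, Uma=5, Ivan=2, Rupert=9
Event 12 (Ivan +2): Ivan: 2 -> 4. State: Carol=1, Uma=5, Ivan=4, Rupert=9

Uma's final count: 5

Answer: 5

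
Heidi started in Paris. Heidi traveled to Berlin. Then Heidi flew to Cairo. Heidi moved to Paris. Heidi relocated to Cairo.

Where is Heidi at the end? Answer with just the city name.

Answer: Cairo

Derivation:
Tracking Heidi's location:
Start: Heidi is in Paris.
After move 1: Paris -> Berlin. Heidi is in Berlin.
After move 2: Berlin -> Cairo. Heidi is in Cairo.
After move 3: Cairo -> Paris. Heidi is in Paris.
After move 4: Paris -> Cairo. Heidi is in Cairo.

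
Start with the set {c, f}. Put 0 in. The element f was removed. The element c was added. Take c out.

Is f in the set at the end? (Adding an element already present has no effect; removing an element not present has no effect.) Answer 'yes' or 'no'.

Tracking the set through each operation:
Start: {c, f}
Event 1 (add 0): added. Set: {0, c, f}
Event 2 (remove f): removed. Set: {0, c}
Event 3 (add c): already present, no change. Set: {0, c}
Event 4 (remove c): removed. Set: {0}

Final set: {0} (size 1)
f is NOT in the final set.

Answer: no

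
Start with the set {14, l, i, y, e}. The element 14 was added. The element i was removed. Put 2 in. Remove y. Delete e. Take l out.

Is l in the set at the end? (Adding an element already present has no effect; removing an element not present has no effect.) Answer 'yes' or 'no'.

Tracking the set through each operation:
Start: {14, e, i, l, y}
Event 1 (add 14): already present, no change. Set: {14, e, i, l, y}
Event 2 (remove i): removed. Set: {14, e, l, y}
Event 3 (add 2): added. Set: {14, 2, e, l, y}
Event 4 (remove y): removed. Set: {14, 2, e, l}
Event 5 (remove e): removed. Set: {14, 2, l}
Event 6 (remove l): removed. Set: {14, 2}

Final set: {14, 2} (size 2)
l is NOT in the final set.

Answer: no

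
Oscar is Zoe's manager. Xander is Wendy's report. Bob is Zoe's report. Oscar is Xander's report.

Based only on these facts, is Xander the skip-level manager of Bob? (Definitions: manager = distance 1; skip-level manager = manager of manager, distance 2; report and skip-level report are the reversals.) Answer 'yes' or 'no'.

Answer: no

Derivation:
Reconstructing the manager chain from the given facts:
  Wendy -> Xander -> Oscar -> Zoe -> Bob
(each arrow means 'manager of the next')
Positions in the chain (0 = top):
  position of Wendy: 0
  position of Xander: 1
  position of Oscar: 2
  position of Zoe: 3
  position of Bob: 4

Xander is at position 1, Bob is at position 4; signed distance (j - i) = 3.
'skip-level manager' requires j - i = 2. Actual distance is 3, so the relation does NOT hold.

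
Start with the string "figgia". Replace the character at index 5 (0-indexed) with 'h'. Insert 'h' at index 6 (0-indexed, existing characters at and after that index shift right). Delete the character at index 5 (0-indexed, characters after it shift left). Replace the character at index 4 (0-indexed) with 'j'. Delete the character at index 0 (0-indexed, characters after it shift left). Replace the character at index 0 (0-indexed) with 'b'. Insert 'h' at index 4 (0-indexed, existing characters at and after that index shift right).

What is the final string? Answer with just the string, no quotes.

Applying each edit step by step:
Start: "figgia"
Op 1 (replace idx 5: 'a' -> 'h'): "figgia" -> "figgih"
Op 2 (insert 'h' at idx 6): "figgih" -> "figgihh"
Op 3 (delete idx 5 = 'h'): "figgihh" -> "figgih"
Op 4 (replace idx 4: 'i' -> 'j'): "figgih" -> "figgjh"
Op 5 (delete idx 0 = 'f'): "figgjh" -> "iggjh"
Op 6 (replace idx 0: 'i' -> 'b'): "iggjh" -> "bggjh"
Op 7 (insert 'h' at idx 4): "bggjh" -> "bggjhh"

Answer: bggjhh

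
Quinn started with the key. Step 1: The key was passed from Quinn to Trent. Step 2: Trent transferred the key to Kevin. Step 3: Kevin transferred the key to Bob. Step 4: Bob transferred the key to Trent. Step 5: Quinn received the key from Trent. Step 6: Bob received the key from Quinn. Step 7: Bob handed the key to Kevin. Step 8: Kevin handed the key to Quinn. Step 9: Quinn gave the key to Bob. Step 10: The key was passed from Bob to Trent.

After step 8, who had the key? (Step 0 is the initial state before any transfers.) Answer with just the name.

Tracking the key holder through step 8:
After step 0 (start): Quinn
After step 1: Trent
After step 2: Kevin
After step 3: Bob
After step 4: Trent
After step 5: Quinn
After step 6: Bob
After step 7: Kevin
After step 8: Quinn

At step 8, the holder is Quinn.

Answer: Quinn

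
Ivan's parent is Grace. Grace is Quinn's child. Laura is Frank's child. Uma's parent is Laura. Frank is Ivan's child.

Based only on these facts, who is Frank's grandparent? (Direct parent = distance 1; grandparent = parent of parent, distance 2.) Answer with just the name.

Answer: Grace

Derivation:
Reconstructing the parent chain from the given facts:
  Quinn -> Grace -> Ivan -> Frank -> Laura -> Uma
(each arrow means 'parent of the next')
Positions in the chain (0 = top):
  position of Quinn: 0
  position of Grace: 1
  position of Ivan: 2
  position of Frank: 3
  position of Laura: 4
  position of Uma: 5

Frank is at position 3; the grandparent is 2 steps up the chain, i.e. position 1: Grace.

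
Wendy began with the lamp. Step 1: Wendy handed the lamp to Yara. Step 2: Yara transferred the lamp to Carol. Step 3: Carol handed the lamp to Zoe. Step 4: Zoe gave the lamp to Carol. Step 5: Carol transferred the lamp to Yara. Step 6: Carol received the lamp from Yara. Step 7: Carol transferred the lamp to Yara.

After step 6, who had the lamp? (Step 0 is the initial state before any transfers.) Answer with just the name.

Answer: Carol

Derivation:
Tracking the lamp holder through step 6:
After step 0 (start): Wendy
After step 1: Yara
After step 2: Carol
After step 3: Zoe
After step 4: Carol
After step 5: Yara
After step 6: Carol

At step 6, the holder is Carol.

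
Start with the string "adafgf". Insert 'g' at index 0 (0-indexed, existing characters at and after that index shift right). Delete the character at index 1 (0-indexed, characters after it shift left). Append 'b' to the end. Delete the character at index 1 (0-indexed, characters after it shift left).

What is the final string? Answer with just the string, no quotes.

Answer: gafgfb

Derivation:
Applying each edit step by step:
Start: "adafgf"
Op 1 (insert 'g' at idx 0): "adafgf" -> "gadafgf"
Op 2 (delete idx 1 = 'a'): "gadafgf" -> "gdafgf"
Op 3 (append 'b'): "gdafgf" -> "gdafgfb"
Op 4 (delete idx 1 = 'd'): "gdafgfb" -> "gafgfb"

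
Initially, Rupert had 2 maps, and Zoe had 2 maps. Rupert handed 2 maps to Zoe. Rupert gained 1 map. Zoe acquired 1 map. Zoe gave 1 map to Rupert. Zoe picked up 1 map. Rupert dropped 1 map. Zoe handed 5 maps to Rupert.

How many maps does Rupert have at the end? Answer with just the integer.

Tracking counts step by step:
Start: Rupert=2, Zoe=2
Event 1 (Rupert -> Zoe, 2): Rupert: 2 -> 0, Zoe: 2 -> 4. State: Rupert=0, Zoe=4
Event 2 (Rupert +1): Rupert: 0 -> 1. State: Rupert=1, Zoe=4
Event 3 (Zoe +1): Zoe: 4 -> 5. State: Rupert=1, Zoe=5
Event 4 (Zoe -> Rupert, 1): Zoe: 5 -> 4, Rupert: 1 -> 2. State: Rupert=2, Zoe=4
Event 5 (Zoe +1): Zoe: 4 -> 5. State: Rupert=2, Zoe=5
Event 6 (Rupert -1): Rupert: 2 -> 1. State: Rupert=1, Zoe=5
Event 7 (Zoe -> Rupert, 5): Zoe: 5 -> 0, Rupert: 1 -> 6. State: Rupert=6, Zoe=0

Rupert's final count: 6

Answer: 6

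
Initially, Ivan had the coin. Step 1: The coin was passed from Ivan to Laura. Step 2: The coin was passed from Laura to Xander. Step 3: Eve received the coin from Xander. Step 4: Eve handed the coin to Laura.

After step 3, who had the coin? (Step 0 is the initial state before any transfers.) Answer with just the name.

Answer: Eve

Derivation:
Tracking the coin holder through step 3:
After step 0 (start): Ivan
After step 1: Laura
After step 2: Xander
After step 3: Eve

At step 3, the holder is Eve.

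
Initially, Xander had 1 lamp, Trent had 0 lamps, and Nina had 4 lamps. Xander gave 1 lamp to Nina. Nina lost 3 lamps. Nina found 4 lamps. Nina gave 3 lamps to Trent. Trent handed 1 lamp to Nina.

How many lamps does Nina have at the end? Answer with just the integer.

Answer: 4

Derivation:
Tracking counts step by step:
Start: Xander=1, Trent=0, Nina=4
Event 1 (Xander -> Nina, 1): Xander: 1 -> 0, Nina: 4 -> 5. State: Xander=0, Trent=0, Nina=5
Event 2 (Nina -3): Nina: 5 -> 2. State: Xander=0, Trent=0, Nina=2
Event 3 (Nina +4): Nina: 2 -> 6. State: Xander=0, Trent=0, Nina=6
Event 4 (Nina -> Trent, 3): Nina: 6 -> 3, Trent: 0 -> 3. State: Xander=0, Trent=3, Nina=3
Event 5 (Trent -> Nina, 1): Trent: 3 -> 2, Nina: 3 -> 4. State: Xander=0, Trent=2, Nina=4

Nina's final count: 4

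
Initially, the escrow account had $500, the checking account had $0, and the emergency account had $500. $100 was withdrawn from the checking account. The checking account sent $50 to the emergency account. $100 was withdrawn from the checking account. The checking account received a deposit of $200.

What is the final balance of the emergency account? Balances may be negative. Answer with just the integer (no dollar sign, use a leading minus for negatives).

Answer: 550

Derivation:
Tracking account balances step by step:
Start: escrow=500, checking=0, emergency=500
Event 1 (withdraw 100 from checking): checking: 0 - 100 = -100. Balances: escrow=500, checking=-100, emergency=500
Event 2 (transfer 50 checking -> emergency): checking: -100 - 50 = -150, emergency: 500 + 50 = 550. Balances: escrow=500, checking=-150, emergency=550
Event 3 (withdraw 100 from checking): checking: -150 - 100 = -250. Balances: escrow=500, checking=-250, emergency=550
Event 4 (deposit 200 to checking): checking: -250 + 200 = -50. Balances: escrow=500, checking=-50, emergency=550

Final balance of emergency: 550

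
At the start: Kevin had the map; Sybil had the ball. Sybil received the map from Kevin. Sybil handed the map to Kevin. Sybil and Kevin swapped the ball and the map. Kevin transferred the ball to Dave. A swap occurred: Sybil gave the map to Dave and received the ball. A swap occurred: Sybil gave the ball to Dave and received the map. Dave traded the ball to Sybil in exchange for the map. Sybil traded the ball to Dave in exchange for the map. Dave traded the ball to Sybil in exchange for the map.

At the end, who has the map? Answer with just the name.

Answer: Dave

Derivation:
Tracking all object holders:
Start: map:Kevin, ball:Sybil
Event 1 (give map: Kevin -> Sybil). State: map:Sybil, ball:Sybil
Event 2 (give map: Sybil -> Kevin). State: map:Kevin, ball:Sybil
Event 3 (swap ball<->map: now ball:Kevin, map:Sybil). State: map:Sybil, ball:Kevin
Event 4 (give ball: Kevin -> Dave). State: map:Sybil, ball:Dave
Event 5 (swap map<->ball: now map:Dave, ball:Sybil). State: map:Dave, ball:Sybil
Event 6 (swap ball<->map: now ball:Dave, map:Sybil). State: map:Sybil, ball:Dave
Event 7 (swap ball<->map: now ball:Sybil, map:Dave). State: map:Dave, ball:Sybil
Event 8 (swap ball<->map: now ball:Dave, map:Sybil). State: map:Sybil, ball:Dave
Event 9 (swap ball<->map: now ball:Sybil, map:Dave). State: map:Dave, ball:Sybil

Final state: map:Dave, ball:Sybil
The map is held by Dave.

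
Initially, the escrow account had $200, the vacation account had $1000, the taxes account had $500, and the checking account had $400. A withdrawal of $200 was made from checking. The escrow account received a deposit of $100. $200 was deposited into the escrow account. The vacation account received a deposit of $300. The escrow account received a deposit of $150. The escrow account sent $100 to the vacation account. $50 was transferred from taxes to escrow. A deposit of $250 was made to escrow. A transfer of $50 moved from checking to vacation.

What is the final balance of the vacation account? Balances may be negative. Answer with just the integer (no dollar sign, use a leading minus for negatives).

Tracking account balances step by step:
Start: escrow=200, vacation=1000, taxes=500, checking=400
Event 1 (withdraw 200 from checking): checking: 400 - 200 = 200. Balances: escrow=200, vacation=1000, taxes=500, checking=200
Event 2 (deposit 100 to escrow): escrow: 200 + 100 = 300. Balances: escrow=300, vacation=1000, taxes=500, checking=200
Event 3 (deposit 200 to escrow): escrow: 300 + 200 = 500. Balances: escrow=500, vacation=1000, taxes=500, checking=200
Event 4 (deposit 300 to vacation): vacation: 1000 + 300 = 1300. Balances: escrow=500, vacation=1300, taxes=500, checking=200
Event 5 (deposit 150 to escrow): escrow: 500 + 150 = 650. Balances: escrow=650, vacation=1300, taxes=500, checking=200
Event 6 (transfer 100 escrow -> vacation): escrow: 650 - 100 = 550, vacation: 1300 + 100 = 1400. Balances: escrow=550, vacation=1400, taxes=500, checking=200
Event 7 (transfer 50 taxes -> escrow): taxes: 500 - 50 = 450, escrow: 550 + 50 = 600. Balances: escrow=600, vacation=1400, taxes=450, checking=200
Event 8 (deposit 250 to escrow): escrow: 600 + 250 = 850. Balances: escrow=850, vacation=1400, taxes=450, checking=200
Event 9 (transfer 50 checking -> vacation): checking: 200 - 50 = 150, vacation: 1400 + 50 = 1450. Balances: escrow=850, vacation=1450, taxes=450, checking=150

Final balance of vacation: 1450

Answer: 1450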